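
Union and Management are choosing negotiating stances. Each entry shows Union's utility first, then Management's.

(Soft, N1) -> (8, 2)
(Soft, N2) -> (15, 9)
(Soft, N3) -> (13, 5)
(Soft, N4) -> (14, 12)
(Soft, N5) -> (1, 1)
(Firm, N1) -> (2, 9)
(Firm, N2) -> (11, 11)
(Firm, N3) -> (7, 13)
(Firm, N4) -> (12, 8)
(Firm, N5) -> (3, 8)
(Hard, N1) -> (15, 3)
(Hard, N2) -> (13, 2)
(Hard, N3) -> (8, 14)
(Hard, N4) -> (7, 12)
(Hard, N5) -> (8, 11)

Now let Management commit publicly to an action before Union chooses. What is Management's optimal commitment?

Backward induction with Management moving first.
- N1: Union compares 8, 2, 15 and picks Hard; Management would get 3.
- N2: Union compares 15, 11, 13 and picks Soft; Management would get 9.
- N3: Union compares 13, 7, 8 and picks Soft; Management would get 5.
- N4: Union compares 14, 12, 7 and picks Soft; Management would get 12.
- N5: Union compares 1, 3, 8 and picks Hard; Management would get 11.
Management's induced payoffs are 3, 9, 5, 12, 11, so Management commits to N4. Subgame-perfect outcome: (Soft, N4) with payoffs (14, 12).

N4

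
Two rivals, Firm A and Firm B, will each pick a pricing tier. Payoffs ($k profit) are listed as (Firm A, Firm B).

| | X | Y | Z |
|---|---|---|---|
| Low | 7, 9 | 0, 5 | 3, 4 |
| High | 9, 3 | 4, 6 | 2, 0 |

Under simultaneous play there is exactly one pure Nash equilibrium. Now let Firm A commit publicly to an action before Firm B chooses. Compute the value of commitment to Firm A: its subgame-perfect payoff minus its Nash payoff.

Solve by backward induction (Firm A leads).
- Low: Firm B compares 9, 5, 4 and picks X; Firm A would get 7.
- High: Firm B compares 3, 6, 0 and picks Y; Firm A would get 4.
Firm A's induced payoffs are 7, 4, so Firm A commits to Low. Subgame-perfect outcome: (Low, X) with payoffs (7, 9).
Under simultaneous play:
Firm A's best replies: X→High; Y→High; Z→Low.
Firm B's best replies: Low→X; High→Y.
The unique mutual best reply is (High, Y), giving (4, 6).
Firm A's commitment gain: 7 − 4 = 3.

3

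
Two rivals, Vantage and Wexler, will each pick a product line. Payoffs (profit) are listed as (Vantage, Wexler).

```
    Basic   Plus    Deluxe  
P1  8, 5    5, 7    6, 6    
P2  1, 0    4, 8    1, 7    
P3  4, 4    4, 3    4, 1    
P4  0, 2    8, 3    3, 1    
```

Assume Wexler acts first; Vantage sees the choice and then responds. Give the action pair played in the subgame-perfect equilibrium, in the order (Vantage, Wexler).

(P1, Deluxe)

Vantage best-responds to each possible Wexler move:
- Basic: Vantage compares 8, 1, 4, 0 and picks P1; Wexler would get 5.
- Plus: Vantage compares 5, 4, 4, 8 and picks P4; Wexler would get 3.
- Deluxe: Vantage compares 6, 1, 4, 3 and picks P1; Wexler would get 6.
Wexler's induced payoffs are 5, 3, 6, so Wexler commits to Deluxe. Subgame-perfect outcome: (P1, Deluxe) with payoffs (6, 6).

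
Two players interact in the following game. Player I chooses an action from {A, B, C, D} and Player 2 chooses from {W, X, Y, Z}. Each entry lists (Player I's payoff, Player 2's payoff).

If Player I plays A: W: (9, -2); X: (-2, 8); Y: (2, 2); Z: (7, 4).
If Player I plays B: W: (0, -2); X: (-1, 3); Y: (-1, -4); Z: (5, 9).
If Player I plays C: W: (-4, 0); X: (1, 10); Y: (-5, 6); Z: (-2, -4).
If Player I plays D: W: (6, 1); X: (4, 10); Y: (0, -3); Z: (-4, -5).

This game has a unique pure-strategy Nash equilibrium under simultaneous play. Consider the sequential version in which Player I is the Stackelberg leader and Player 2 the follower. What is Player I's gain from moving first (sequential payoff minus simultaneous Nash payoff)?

1

Solve by backward induction (Player I leads).
- A → Player 2 plays X (best of -2, 8, 2, 4); Player I gets -2.
- B → Player 2 plays Z (best of -2, 3, -4, 9); Player I gets 5.
- C → Player 2 plays X (best of 0, 10, 6, -4); Player I gets 1.
- D → Player 2 plays X (best of 1, 10, -3, -5); Player I gets 4.
Among -2, 5, 1, 4, the best is 5 at B. Subgame-perfect outcome: (B, Z) with payoffs (5, 9).
Under simultaneous play:
Player I's best replies: W→A; X→D; Y→A; Z→A.
Player 2's best replies: A→X; B→Z; C→X; D→X.
Only (D, X) has each player best-responding; Nash payoffs (4, 10).
Player I's commitment gain: 5 − 4 = 1.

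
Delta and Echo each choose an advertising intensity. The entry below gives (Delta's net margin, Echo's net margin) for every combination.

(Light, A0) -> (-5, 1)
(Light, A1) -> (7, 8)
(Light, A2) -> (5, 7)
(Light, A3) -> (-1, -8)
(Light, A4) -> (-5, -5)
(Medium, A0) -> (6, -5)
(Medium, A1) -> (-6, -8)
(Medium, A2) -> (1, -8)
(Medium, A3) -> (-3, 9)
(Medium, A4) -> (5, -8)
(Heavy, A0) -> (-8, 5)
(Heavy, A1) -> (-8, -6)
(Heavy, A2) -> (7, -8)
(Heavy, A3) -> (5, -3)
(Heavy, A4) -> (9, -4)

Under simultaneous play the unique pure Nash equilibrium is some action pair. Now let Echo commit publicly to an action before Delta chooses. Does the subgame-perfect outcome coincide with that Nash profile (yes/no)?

yes

Backward induction with Echo moving first.
- A0: BR = Medium, leader payoff -5.
- A1: BR = Light, leader payoff 8.
- A2: BR = Heavy, leader payoff -8.
- A3: BR = Heavy, leader payoff -3.
- A4: BR = Heavy, leader payoff -4.
Among -5, 8, -8, -3, -4, the best is 8 at A1. Subgame-perfect outcome: (Light, A1) with payoffs (7, 8).
For the simultaneous game, intersect best replies.
Delta's best replies: A0→Medium; A1→Light; A2→Heavy; A3→Heavy; A4→Heavy.
Echo's best replies: Light→A1; Medium→A3; Heavy→A0.
The unique mutual best reply is (Light, A1), giving (7, 8).
Sequential outcome (Light, A1) coincides with the Nash profile (Light, A1).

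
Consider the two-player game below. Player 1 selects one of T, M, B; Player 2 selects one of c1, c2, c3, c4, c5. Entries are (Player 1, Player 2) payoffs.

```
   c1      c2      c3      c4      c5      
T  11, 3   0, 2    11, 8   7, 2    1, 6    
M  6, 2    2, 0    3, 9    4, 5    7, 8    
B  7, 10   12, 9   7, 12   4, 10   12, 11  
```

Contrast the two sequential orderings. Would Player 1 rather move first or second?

second

If Player 1 leads: Player 2's best replies are T→c3, M→c3, B→c3; Player 1's induced payoffs 11, 3, 7; outcome (T, c3), payoffs (11, 8).
If Player 2 leads: Player 1's best replies are c1→T, c2→B, c3→T, c4→T, c5→B; Player 2's induced payoffs 3, 9, 8, 2, 11; outcome (B, c5), payoffs (12, 11).
Player 1 gets 11 moving first and 12 moving second, so Player 1 prefers to move second.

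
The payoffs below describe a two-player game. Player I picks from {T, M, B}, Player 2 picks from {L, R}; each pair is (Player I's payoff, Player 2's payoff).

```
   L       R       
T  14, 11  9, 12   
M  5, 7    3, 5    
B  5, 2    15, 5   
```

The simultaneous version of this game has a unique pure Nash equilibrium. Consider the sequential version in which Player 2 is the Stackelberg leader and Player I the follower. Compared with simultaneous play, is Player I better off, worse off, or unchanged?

Player I best-responds to each possible Player 2 move:
- L → Player I plays T (best of 14, 5, 5); Player 2 gets 11.
- R → Player I plays B (best of 9, 3, 15); Player 2 gets 5.
Maximizing over 11, 5, Player 2 chooses L. Subgame-perfect outcome: (T, L) with payoffs (14, 11).
For the simultaneous game, intersect best replies.
Player I's best replies: L→T; R→B.
Player 2's best replies: T→R; M→L; B→R.
Only (B, R) has each player best-responding; Nash payoffs (15, 5).
Player I earns 14 sequentially versus 15 at the Nash outcome: worse off.

worse off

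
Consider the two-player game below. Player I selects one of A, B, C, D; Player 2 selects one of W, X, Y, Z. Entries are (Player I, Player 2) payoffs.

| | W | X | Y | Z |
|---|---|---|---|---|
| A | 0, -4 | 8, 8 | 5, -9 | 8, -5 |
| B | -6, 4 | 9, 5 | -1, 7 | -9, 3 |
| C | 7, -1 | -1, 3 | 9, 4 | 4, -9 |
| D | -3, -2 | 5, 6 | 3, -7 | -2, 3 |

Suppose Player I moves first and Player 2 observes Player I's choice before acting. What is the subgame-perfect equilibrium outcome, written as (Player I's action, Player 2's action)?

(C, Y)

Backward induction with Player I moving first.
- A: Player 2 compares -4, 8, -9, -5 and picks X; Player I would get 8.
- B: Player 2 compares 4, 5, 7, 3 and picks Y; Player I would get -1.
- C: Player 2 compares -1, 3, 4, -9 and picks Y; Player I would get 9.
- D: Player 2 compares -2, 6, -7, 3 and picks X; Player I would get 5.
Among 8, -1, 9, 5, the best is 9 at C. Subgame-perfect outcome: (C, Y) with payoffs (9, 4).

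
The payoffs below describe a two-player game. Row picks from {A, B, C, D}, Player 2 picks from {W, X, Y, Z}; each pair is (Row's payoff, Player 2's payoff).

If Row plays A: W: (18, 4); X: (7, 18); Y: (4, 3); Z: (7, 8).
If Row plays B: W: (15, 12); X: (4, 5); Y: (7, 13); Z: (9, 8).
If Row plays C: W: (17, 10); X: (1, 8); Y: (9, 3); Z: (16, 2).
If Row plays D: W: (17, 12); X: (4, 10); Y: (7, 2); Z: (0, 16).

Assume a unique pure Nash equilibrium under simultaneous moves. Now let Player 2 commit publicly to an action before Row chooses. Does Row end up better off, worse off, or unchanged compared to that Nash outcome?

Row best-responds to each possible Player 2 move:
- W → Row plays A (best of 18, 15, 17, 17); Player 2 gets 4.
- X → Row plays A (best of 7, 4, 1, 4); Player 2 gets 18.
- Y → Row plays C (best of 4, 7, 9, 7); Player 2 gets 3.
- Z → Row plays C (best of 7, 9, 16, 0); Player 2 gets 2.
Among 4, 18, 3, 2, the best is 18 at X. Subgame-perfect outcome: (A, X) with payoffs (7, 18).
Now find the simultaneous Nash equilibrium.
Row's best replies: W→A; X→A; Y→C; Z→C.
Player 2's best replies: A→X; B→Y; C→W; D→Z.
Only (A, X) has each player best-responding; Nash payoffs (7, 18).
Row earns 7 sequentially versus 7 at the Nash outcome: unchanged.

unchanged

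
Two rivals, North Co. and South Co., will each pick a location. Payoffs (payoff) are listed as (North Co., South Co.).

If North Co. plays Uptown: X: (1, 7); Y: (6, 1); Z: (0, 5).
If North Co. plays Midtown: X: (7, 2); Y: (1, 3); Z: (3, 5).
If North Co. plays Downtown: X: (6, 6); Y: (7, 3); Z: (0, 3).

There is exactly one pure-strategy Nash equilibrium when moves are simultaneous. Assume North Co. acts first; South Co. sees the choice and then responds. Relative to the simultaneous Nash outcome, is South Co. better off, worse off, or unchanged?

better off

Solve by backward induction (North Co. leads).
- Uptown: South Co. compares 7, 1, 5 and picks X; North Co. would get 1.
- Midtown: South Co. compares 2, 3, 5 and picks Z; North Co. would get 3.
- Downtown: South Co. compares 6, 3, 3 and picks X; North Co. would get 6.
Among 1, 3, 6, the best is 6 at Downtown. Subgame-perfect outcome: (Downtown, X) with payoffs (6, 6).
For the simultaneous game, intersect best replies.
North Co.'s best replies: X→Midtown; Y→Downtown; Z→Midtown.
South Co.'s best replies: Uptown→X; Midtown→Z; Downtown→X.
The unique mutual best reply is (Midtown, Z), giving (3, 5).
South Co. earns 6 sequentially versus 5 at the Nash outcome: better off.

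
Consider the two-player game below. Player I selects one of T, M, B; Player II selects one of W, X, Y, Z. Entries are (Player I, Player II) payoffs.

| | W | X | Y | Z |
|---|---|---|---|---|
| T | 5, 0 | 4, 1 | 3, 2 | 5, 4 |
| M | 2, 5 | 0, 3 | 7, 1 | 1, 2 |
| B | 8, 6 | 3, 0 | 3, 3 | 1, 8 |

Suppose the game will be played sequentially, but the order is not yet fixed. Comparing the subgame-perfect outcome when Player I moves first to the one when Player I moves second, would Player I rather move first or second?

If Player I leads: Player II's best replies are T→Z, M→W, B→Z; Player I's induced payoffs 5, 2, 1; outcome (T, Z), payoffs (5, 4).
If Player II leads: Player I's best replies are W→B, X→T, Y→M, Z→T; Player II's induced payoffs 6, 1, 1, 4; outcome (B, W), payoffs (8, 6).
Player I gets 5 moving first and 8 moving second, so Player I prefers to move second.

second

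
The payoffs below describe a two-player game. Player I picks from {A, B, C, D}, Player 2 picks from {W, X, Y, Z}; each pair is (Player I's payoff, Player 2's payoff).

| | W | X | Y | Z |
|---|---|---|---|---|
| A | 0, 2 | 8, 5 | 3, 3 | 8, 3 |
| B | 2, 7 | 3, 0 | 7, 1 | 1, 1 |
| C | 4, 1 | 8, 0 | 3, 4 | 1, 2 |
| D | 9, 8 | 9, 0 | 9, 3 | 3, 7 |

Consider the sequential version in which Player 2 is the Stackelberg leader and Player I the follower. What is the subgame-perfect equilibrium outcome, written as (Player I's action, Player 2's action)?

Work backward from Player I's decision.
- W: Player I compares 0, 2, 4, 9 and picks D; Player 2 would get 8.
- X: Player I compares 8, 3, 8, 9 and picks D; Player 2 would get 0.
- Y: Player I compares 3, 7, 3, 9 and picks D; Player 2 would get 3.
- Z: Player I compares 8, 1, 1, 3 and picks A; Player 2 would get 3.
Among 8, 0, 3, 3, the best is 8 at W. Subgame-perfect outcome: (D, W) with payoffs (9, 8).

(D, W)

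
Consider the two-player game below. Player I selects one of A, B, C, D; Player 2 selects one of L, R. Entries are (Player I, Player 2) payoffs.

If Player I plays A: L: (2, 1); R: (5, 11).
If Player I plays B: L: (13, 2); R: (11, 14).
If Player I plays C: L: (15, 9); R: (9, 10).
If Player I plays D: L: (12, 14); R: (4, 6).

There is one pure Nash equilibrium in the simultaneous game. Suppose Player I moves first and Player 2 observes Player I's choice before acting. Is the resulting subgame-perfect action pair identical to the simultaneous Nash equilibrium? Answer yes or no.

Solve by backward induction (Player I leads).
- A: Player 2 compares 1, 11 and picks R; Player I would get 5.
- B: Player 2 compares 2, 14 and picks R; Player I would get 11.
- C: Player 2 compares 9, 10 and picks R; Player I would get 9.
- D: Player 2 compares 14, 6 and picks L; Player I would get 12.
Player I's induced payoffs are 5, 11, 9, 12, so Player I commits to D. Subgame-perfect outcome: (D, L) with payoffs (12, 14).
Now find the simultaneous Nash equilibrium.
Player I's best replies: L→C; R→B.
Player 2's best replies: A→R; B→R; C→R; D→L.
Only (B, R) has each player best-responding; Nash payoffs (11, 14).
Sequential outcome (D, L) differs from the Nash profile (B, R).

no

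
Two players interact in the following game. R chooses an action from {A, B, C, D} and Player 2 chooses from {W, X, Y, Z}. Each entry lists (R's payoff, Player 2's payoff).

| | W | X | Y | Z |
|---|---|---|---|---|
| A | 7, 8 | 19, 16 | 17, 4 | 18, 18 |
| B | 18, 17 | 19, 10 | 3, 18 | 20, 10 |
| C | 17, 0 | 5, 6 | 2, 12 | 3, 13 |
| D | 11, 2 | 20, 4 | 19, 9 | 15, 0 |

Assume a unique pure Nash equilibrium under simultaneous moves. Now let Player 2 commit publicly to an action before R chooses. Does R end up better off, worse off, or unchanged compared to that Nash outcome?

R best-responds to each possible Player 2 move:
- W → R plays B (best of 7, 18, 17, 11); Player 2 gets 17.
- X → R plays D (best of 19, 19, 5, 20); Player 2 gets 4.
- Y → R plays D (best of 17, 3, 2, 19); Player 2 gets 9.
- Z → R plays B (best of 18, 20, 3, 15); Player 2 gets 10.
Maximizing over 17, 4, 9, 10, Player 2 chooses W. Subgame-perfect outcome: (B, W) with payoffs (18, 17).
Now find the simultaneous Nash equilibrium.
R's best replies: W→B; X→D; Y→D; Z→B.
Player 2's best replies: A→Z; B→Y; C→Z; D→Y.
The unique mutual best reply is (D, Y), giving (19, 9).
R earns 18 sequentially versus 19 at the Nash outcome: worse off.

worse off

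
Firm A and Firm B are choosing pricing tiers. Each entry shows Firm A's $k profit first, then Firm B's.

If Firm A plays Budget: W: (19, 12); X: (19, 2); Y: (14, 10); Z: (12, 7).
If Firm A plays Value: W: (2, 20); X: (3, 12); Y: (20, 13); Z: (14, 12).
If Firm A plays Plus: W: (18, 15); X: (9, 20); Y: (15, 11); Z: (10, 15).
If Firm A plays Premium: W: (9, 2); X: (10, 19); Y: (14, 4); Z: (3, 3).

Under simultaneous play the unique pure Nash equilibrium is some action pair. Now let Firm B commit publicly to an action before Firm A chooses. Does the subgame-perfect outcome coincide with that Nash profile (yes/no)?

Work backward from Firm A's decision.
- W: BR = Budget, leader payoff 12.
- X: BR = Budget, leader payoff 2.
- Y: BR = Value, leader payoff 13.
- Z: BR = Value, leader payoff 12.
Firm B's induced payoffs are 12, 2, 13, 12, so Firm B commits to Y. Subgame-perfect outcome: (Value, Y) with payoffs (20, 13).
Now find the simultaneous Nash equilibrium.
Firm A's best replies: W→Budget; X→Budget; Y→Value; Z→Value.
Firm B's best replies: Budget→W; Value→W; Plus→X; Premium→X.
The unique mutual best reply is (Budget, W), giving (19, 12).
Sequential outcome (Value, Y) differs from the Nash profile (Budget, W).

no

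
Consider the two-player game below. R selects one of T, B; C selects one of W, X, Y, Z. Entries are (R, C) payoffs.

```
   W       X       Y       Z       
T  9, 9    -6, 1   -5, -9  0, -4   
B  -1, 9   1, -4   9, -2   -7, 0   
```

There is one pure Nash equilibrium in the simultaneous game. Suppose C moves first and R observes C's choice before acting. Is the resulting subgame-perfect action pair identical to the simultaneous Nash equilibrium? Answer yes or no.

yes

Backward induction with C moving first.
- W: BR = T, leader payoff 9.
- X: BR = B, leader payoff -4.
- Y: BR = B, leader payoff -2.
- Z: BR = T, leader payoff -4.
Maximizing over 9, -4, -2, -4, C chooses W. Subgame-perfect outcome: (T, W) with payoffs (9, 9).
For the simultaneous game, intersect best replies.
R's best replies: W→T; X→B; Y→B; Z→T.
C's best replies: T→W; B→W.
Only (T, W) has each player best-responding; Nash payoffs (9, 9).
Sequential outcome (T, W) coincides with the Nash profile (T, W).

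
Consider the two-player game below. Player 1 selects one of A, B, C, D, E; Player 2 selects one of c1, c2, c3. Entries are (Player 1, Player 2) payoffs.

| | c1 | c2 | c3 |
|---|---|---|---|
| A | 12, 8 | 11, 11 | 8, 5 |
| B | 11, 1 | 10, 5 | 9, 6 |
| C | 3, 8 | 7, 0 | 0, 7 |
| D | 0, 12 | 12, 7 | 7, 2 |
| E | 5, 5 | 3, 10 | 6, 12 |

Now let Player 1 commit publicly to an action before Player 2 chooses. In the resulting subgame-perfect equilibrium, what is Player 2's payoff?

Backward induction with Player 1 moving first.
- A: BR = c2, leader payoff 11.
- B: BR = c3, leader payoff 9.
- C: BR = c1, leader payoff 3.
- D: BR = c1, leader payoff 0.
- E: BR = c3, leader payoff 6.
Among 11, 9, 3, 0, 6, the best is 11 at A. Subgame-perfect outcome: (A, c2) with payoffs (11, 11).

11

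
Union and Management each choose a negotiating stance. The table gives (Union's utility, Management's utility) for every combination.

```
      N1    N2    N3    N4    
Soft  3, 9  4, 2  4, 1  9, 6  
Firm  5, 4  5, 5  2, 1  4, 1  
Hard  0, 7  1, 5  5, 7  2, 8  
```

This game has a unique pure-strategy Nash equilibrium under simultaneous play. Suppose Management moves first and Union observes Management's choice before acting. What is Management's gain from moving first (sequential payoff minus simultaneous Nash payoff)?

Work backward from Union's decision.
- N1: BR = Firm, leader payoff 4.
- N2: BR = Firm, leader payoff 5.
- N3: BR = Hard, leader payoff 7.
- N4: BR = Soft, leader payoff 6.
Management's induced payoffs are 4, 5, 7, 6, so Management commits to N3. Subgame-perfect outcome: (Hard, N3) with payoffs (5, 7).
Under simultaneous play:
Union's best replies: N1→Firm; N2→Firm; N3→Hard; N4→Soft.
Management's best replies: Soft→N1; Firm→N2; Hard→N4.
The unique mutual best reply is (Firm, N2), giving (5, 5).
Management's commitment gain: 7 − 5 = 2.

2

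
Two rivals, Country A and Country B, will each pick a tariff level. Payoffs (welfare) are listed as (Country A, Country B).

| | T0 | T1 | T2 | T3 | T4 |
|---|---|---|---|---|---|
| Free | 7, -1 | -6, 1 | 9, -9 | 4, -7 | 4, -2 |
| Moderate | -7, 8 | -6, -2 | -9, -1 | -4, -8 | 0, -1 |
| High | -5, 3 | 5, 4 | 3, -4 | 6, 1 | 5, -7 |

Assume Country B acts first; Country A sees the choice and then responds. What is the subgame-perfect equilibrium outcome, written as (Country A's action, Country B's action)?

(High, T1)

Backward induction with Country B moving first.
- T0: BR = Free, leader payoff -1.
- T1: BR = High, leader payoff 4.
- T2: BR = Free, leader payoff -9.
- T3: BR = High, leader payoff 1.
- T4: BR = High, leader payoff -7.
Maximizing over -1, 4, -9, 1, -7, Country B chooses T1. Subgame-perfect outcome: (High, T1) with payoffs (5, 4).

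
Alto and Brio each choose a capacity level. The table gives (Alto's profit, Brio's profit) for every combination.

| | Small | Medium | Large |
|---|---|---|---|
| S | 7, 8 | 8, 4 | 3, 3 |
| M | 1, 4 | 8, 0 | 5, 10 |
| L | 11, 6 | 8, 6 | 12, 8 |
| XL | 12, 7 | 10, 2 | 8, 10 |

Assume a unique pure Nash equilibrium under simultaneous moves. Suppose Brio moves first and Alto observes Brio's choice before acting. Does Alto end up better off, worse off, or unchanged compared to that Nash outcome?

unchanged

Alto best-responds to each possible Brio move:
- Small: BR = XL, leader payoff 7.
- Medium: BR = XL, leader payoff 2.
- Large: BR = L, leader payoff 8.
Brio's induced payoffs are 7, 2, 8, so Brio commits to Large. Subgame-perfect outcome: (L, Large) with payoffs (12, 8).
For the simultaneous game, intersect best replies.
Alto's best replies: Small→XL; Medium→XL; Large→L.
Brio's best replies: S→Small; M→Large; L→Large; XL→Large.
The unique mutual best reply is (L, Large), giving (12, 8).
Alto earns 12 sequentially versus 12 at the Nash outcome: unchanged.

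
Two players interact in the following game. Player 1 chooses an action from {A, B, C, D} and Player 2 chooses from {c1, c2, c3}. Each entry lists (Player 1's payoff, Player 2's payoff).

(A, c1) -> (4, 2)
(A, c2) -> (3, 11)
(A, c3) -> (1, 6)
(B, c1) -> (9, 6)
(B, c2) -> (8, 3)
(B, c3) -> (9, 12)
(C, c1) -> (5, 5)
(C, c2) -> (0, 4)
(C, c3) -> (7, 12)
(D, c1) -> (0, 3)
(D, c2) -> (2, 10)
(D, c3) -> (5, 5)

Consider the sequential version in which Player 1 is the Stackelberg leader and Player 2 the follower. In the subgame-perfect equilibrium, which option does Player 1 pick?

Backward induction with Player 1 moving first.
- A: BR = c2, leader payoff 3.
- B: BR = c3, leader payoff 9.
- C: BR = c3, leader payoff 7.
- D: BR = c2, leader payoff 2.
Among 3, 9, 7, 2, the best is 9 at B. Subgame-perfect outcome: (B, c3) with payoffs (9, 12).

B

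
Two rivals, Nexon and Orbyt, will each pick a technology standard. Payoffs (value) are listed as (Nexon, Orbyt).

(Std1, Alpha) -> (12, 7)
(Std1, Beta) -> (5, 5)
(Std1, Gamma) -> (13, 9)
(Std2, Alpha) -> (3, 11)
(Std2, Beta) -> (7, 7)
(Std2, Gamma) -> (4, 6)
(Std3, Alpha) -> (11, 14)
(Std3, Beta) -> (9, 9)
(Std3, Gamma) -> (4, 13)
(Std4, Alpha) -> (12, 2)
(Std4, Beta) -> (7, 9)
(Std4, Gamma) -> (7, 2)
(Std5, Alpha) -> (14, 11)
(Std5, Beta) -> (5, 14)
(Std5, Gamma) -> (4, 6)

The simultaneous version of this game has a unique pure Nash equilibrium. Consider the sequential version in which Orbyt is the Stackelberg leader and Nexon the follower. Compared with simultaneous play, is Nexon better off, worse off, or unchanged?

better off

Work backward from Nexon's decision.
- Alpha: BR = Std5, leader payoff 11.
- Beta: BR = Std3, leader payoff 9.
- Gamma: BR = Std1, leader payoff 9.
Among 11, 9, 9, the best is 11 at Alpha. Subgame-perfect outcome: (Std5, Alpha) with payoffs (14, 11).
For the simultaneous game, intersect best replies.
Nexon's best replies: Alpha→Std5; Beta→Std3; Gamma→Std1.
Orbyt's best replies: Std1→Gamma; Std2→Alpha; Std3→Alpha; Std4→Beta; Std5→Beta.
The unique mutual best reply is (Std1, Gamma), giving (13, 9).
Nexon earns 14 sequentially versus 13 at the Nash outcome: better off.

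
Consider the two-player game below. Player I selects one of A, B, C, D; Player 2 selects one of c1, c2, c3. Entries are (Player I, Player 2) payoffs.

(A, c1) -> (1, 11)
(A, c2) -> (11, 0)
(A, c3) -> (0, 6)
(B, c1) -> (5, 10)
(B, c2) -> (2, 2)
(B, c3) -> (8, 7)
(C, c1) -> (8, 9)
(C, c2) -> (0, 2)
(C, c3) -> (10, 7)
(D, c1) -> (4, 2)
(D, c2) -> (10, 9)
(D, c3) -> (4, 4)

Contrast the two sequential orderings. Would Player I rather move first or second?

first

If Player I leads: Player 2's best replies are A→c1, B→c1, C→c1, D→c2; Player I's induced payoffs 1, 5, 8, 10; outcome (D, c2), payoffs (10, 9).
If Player 2 leads: Player I's best replies are c1→C, c2→A, c3→C; Player 2's induced payoffs 9, 0, 7; outcome (C, c1), payoffs (8, 9).
Player I gets 10 moving first and 8 moving second, so Player I prefers to move first.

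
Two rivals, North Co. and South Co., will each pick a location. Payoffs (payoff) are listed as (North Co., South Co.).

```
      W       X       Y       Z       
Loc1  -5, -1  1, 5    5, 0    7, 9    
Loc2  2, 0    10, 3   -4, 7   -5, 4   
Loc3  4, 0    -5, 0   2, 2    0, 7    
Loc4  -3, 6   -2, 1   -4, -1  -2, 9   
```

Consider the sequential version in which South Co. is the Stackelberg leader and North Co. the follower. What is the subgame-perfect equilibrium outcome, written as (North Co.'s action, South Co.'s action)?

Backward induction with South Co. moving first.
- W: North Co. compares -5, 2, 4, -3 and picks Loc3; South Co. would get 0.
- X: North Co. compares 1, 10, -5, -2 and picks Loc2; South Co. would get 3.
- Y: North Co. compares 5, -4, 2, -4 and picks Loc1; South Co. would get 0.
- Z: North Co. compares 7, -5, 0, -2 and picks Loc1; South Co. would get 9.
South Co.'s induced payoffs are 0, 3, 0, 9, so South Co. commits to Z. Subgame-perfect outcome: (Loc1, Z) with payoffs (7, 9).

(Loc1, Z)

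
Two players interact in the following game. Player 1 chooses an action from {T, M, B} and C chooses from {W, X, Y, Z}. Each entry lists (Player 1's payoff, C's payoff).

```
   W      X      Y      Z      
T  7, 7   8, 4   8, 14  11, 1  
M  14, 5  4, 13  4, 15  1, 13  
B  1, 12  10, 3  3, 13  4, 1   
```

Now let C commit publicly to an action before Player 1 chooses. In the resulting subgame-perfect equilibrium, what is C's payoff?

14

Solve by backward induction (C leads).
- W: BR = M, leader payoff 5.
- X: BR = B, leader payoff 3.
- Y: BR = T, leader payoff 14.
- Z: BR = T, leader payoff 1.
Maximizing over 5, 3, 14, 1, C chooses Y. Subgame-perfect outcome: (T, Y) with payoffs (8, 14).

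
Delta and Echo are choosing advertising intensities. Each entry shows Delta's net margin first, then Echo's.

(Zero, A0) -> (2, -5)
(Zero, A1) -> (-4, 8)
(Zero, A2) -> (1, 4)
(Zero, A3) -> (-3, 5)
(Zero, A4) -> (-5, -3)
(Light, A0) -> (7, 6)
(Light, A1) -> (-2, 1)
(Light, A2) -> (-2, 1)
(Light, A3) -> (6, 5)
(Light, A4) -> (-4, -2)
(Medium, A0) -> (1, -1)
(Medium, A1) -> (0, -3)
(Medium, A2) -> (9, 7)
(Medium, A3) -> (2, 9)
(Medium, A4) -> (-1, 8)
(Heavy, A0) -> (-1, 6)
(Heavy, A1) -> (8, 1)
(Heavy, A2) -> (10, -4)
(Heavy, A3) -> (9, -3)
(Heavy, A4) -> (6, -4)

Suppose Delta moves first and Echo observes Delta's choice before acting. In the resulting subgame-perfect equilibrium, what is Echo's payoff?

Backward induction with Delta moving first.
- Zero: BR = A1, leader payoff -4.
- Light: BR = A0, leader payoff 7.
- Medium: BR = A3, leader payoff 2.
- Heavy: BR = A0, leader payoff -1.
Delta's induced payoffs are -4, 7, 2, -1, so Delta commits to Light. Subgame-perfect outcome: (Light, A0) with payoffs (7, 6).

6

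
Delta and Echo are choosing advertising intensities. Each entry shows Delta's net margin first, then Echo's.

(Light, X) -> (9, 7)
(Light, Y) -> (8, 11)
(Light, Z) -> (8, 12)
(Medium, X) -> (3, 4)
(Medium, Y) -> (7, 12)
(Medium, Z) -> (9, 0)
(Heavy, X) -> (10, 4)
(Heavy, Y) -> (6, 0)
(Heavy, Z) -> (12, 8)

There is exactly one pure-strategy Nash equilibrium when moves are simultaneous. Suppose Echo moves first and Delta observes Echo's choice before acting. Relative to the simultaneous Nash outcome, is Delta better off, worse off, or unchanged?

Delta best-responds to each possible Echo move:
- X: Delta compares 9, 3, 10 and picks Heavy; Echo would get 4.
- Y: Delta compares 8, 7, 6 and picks Light; Echo would get 11.
- Z: Delta compares 8, 9, 12 and picks Heavy; Echo would get 8.
Echo's induced payoffs are 4, 11, 8, so Echo commits to Y. Subgame-perfect outcome: (Light, Y) with payoffs (8, 11).
Under simultaneous play:
Delta's best replies: X→Heavy; Y→Light; Z→Heavy.
Echo's best replies: Light→Z; Medium→Y; Heavy→Z.
The unique mutual best reply is (Heavy, Z), giving (12, 8).
Delta earns 8 sequentially versus 12 at the Nash outcome: worse off.

worse off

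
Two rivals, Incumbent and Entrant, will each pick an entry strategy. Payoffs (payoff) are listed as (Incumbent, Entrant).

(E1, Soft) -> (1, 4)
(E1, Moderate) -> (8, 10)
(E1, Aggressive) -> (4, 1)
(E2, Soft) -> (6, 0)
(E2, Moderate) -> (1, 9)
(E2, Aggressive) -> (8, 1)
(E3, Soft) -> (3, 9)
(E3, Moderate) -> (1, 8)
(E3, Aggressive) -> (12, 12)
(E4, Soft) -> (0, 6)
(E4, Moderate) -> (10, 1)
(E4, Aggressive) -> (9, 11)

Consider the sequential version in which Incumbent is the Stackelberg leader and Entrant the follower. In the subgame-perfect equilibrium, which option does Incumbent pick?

E3

Entrant best-responds to each possible Incumbent move:
- E1: Entrant compares 4, 10, 1 and picks Moderate; Incumbent would get 8.
- E2: Entrant compares 0, 9, 1 and picks Moderate; Incumbent would get 1.
- E3: Entrant compares 9, 8, 12 and picks Aggressive; Incumbent would get 12.
- E4: Entrant compares 6, 1, 11 and picks Aggressive; Incumbent would get 9.
Incumbent's induced payoffs are 8, 1, 12, 9, so Incumbent commits to E3. Subgame-perfect outcome: (E3, Aggressive) with payoffs (12, 12).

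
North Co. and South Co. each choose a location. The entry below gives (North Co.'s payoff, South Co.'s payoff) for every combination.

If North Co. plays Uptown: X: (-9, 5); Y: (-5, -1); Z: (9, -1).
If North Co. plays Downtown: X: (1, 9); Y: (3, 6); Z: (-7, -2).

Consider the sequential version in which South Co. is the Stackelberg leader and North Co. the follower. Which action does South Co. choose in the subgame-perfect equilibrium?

X

Backward induction with South Co. moving first.
- X: North Co. compares -9, 1 and picks Downtown; South Co. would get 9.
- Y: North Co. compares -5, 3 and picks Downtown; South Co. would get 6.
- Z: North Co. compares 9, -7 and picks Uptown; South Co. would get -1.
Maximizing over 9, 6, -1, South Co. chooses X. Subgame-perfect outcome: (Downtown, X) with payoffs (1, 9).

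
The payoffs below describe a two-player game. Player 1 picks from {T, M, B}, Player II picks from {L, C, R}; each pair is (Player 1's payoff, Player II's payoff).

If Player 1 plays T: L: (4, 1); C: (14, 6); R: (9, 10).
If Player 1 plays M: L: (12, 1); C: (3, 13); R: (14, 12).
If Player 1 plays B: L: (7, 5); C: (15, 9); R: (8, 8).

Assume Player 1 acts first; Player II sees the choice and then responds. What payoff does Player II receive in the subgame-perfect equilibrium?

Solve by backward induction (Player 1 leads).
- T → Player II plays R (best of 1, 6, 10); Player 1 gets 9.
- M → Player II plays C (best of 1, 13, 12); Player 1 gets 3.
- B → Player II plays C (best of 5, 9, 8); Player 1 gets 15.
Player 1's induced payoffs are 9, 3, 15, so Player 1 commits to B. Subgame-perfect outcome: (B, C) with payoffs (15, 9).

9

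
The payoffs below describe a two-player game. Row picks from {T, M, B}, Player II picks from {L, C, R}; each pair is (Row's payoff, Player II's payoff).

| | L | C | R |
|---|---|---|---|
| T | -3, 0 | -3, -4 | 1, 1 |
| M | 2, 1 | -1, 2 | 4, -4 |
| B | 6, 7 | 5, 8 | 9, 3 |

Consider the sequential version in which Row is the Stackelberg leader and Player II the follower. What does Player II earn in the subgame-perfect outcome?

8

Backward induction with Row moving first.
- T → Player II plays R (best of 0, -4, 1); Row gets 1.
- M → Player II plays C (best of 1, 2, -4); Row gets -1.
- B → Player II plays C (best of 7, 8, 3); Row gets 5.
Among 1, -1, 5, the best is 5 at B. Subgame-perfect outcome: (B, C) with payoffs (5, 8).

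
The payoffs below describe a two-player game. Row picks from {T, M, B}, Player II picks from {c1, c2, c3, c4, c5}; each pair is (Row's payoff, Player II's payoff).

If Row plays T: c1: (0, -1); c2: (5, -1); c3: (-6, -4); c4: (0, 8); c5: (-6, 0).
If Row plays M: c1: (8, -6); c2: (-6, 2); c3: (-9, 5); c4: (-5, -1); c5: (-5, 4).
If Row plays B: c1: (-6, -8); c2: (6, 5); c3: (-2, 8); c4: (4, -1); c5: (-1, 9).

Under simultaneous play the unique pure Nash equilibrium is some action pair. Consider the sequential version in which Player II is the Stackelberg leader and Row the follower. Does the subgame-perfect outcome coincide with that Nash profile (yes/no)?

Solve by backward induction (Player II leads).
- c1 → Row plays M (best of 0, 8, -6); Player II gets -6.
- c2 → Row plays B (best of 5, -6, 6); Player II gets 5.
- c3 → Row plays B (best of -6, -9, -2); Player II gets 8.
- c4 → Row plays B (best of 0, -5, 4); Player II gets -1.
- c5 → Row plays B (best of -6, -5, -1); Player II gets 9.
Among -6, 5, 8, -1, 9, the best is 9 at c5. Subgame-perfect outcome: (B, c5) with payoffs (-1, 9).
For the simultaneous game, intersect best replies.
Row's best replies: c1→M; c2→B; c3→B; c4→B; c5→B.
Player II's best replies: T→c4; M→c3; B→c5.
The unique mutual best reply is (B, c5), giving (-1, 9).
Sequential outcome (B, c5) coincides with the Nash profile (B, c5).

yes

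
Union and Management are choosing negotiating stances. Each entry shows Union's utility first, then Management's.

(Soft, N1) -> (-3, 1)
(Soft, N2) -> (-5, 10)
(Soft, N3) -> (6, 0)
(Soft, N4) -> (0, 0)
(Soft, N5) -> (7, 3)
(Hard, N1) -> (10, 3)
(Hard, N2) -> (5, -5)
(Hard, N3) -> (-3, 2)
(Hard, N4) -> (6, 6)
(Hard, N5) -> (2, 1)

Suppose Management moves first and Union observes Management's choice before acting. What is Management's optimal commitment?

Union best-responds to each possible Management move:
- N1 → Union plays Hard (best of -3, 10); Management gets 3.
- N2 → Union plays Hard (best of -5, 5); Management gets -5.
- N3 → Union plays Soft (best of 6, -3); Management gets 0.
- N4 → Union plays Hard (best of 0, 6); Management gets 6.
- N5 → Union plays Soft (best of 7, 2); Management gets 3.
Management's induced payoffs are 3, -5, 0, 6, 3, so Management commits to N4. Subgame-perfect outcome: (Hard, N4) with payoffs (6, 6).

N4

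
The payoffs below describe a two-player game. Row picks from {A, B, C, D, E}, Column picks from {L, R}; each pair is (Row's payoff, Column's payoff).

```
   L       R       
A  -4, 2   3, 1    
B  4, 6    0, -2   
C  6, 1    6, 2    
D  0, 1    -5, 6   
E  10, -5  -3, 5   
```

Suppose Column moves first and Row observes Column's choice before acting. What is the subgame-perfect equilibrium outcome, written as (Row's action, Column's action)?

(C, R)

Row best-responds to each possible Column move:
- L: Row compares -4, 4, 6, 0, 10 and picks E; Column would get -5.
- R: Row compares 3, 0, 6, -5, -3 and picks C; Column would get 2.
Column's induced payoffs are -5, 2, so Column commits to R. Subgame-perfect outcome: (C, R) with payoffs (6, 2).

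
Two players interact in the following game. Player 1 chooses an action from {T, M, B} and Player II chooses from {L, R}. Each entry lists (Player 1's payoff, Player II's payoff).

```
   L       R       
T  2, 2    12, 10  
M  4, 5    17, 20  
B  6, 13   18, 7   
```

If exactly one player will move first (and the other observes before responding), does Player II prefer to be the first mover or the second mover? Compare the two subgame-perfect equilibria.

If Player 1 leads: Player II's best replies are T→R, M→R, B→L; Player 1's induced payoffs 12, 17, 6; outcome (M, R), payoffs (17, 20).
If Player II leads: Player 1's best replies are L→B, R→B; Player II's induced payoffs 13, 7; outcome (B, L), payoffs (6, 13).
Player II gets 13 moving first and 20 moving second, so Player II prefers to move second.

second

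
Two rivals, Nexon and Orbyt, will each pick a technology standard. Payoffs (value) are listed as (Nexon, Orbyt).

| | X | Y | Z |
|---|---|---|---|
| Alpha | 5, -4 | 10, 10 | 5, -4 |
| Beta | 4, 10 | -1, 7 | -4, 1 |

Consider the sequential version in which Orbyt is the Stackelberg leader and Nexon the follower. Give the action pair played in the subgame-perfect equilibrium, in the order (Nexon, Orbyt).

Solve by backward induction (Orbyt leads).
- X: BR = Alpha, leader payoff -4.
- Y: BR = Alpha, leader payoff 10.
- Z: BR = Alpha, leader payoff -4.
Among -4, 10, -4, the best is 10 at Y. Subgame-perfect outcome: (Alpha, Y) with payoffs (10, 10).

(Alpha, Y)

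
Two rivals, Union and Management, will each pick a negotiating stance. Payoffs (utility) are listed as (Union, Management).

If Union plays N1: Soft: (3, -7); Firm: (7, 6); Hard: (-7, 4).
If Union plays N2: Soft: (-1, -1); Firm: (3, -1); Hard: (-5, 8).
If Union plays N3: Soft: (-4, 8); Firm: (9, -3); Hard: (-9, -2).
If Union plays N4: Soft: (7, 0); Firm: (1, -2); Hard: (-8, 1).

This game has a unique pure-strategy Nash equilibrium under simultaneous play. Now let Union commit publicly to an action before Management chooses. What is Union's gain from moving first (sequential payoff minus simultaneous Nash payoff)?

12

Management best-responds to each possible Union move:
- N1: BR = Firm, leader payoff 7.
- N2: BR = Hard, leader payoff -5.
- N3: BR = Soft, leader payoff -4.
- N4: BR = Hard, leader payoff -8.
Union's induced payoffs are 7, -5, -4, -8, so Union commits to N1. Subgame-perfect outcome: (N1, Firm) with payoffs (7, 6).
Now find the simultaneous Nash equilibrium.
Union's best replies: Soft→N4; Firm→N3; Hard→N2.
Management's best replies: N1→Firm; N2→Hard; N3→Soft; N4→Hard.
Only (N2, Hard) has each player best-responding; Nash payoffs (-5, 8).
Union's commitment gain: 7 − -5 = 12.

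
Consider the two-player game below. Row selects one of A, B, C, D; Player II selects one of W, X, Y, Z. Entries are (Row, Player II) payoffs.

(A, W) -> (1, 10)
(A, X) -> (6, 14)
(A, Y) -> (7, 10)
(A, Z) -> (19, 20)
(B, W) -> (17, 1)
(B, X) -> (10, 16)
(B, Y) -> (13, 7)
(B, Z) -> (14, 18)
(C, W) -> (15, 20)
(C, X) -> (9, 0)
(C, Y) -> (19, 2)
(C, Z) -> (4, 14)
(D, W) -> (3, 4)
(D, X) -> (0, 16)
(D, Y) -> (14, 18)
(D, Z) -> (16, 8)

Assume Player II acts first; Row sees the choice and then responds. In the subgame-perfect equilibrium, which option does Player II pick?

Z

Backward induction with Player II moving first.
- W: Row compares 1, 17, 15, 3 and picks B; Player II would get 1.
- X: Row compares 6, 10, 9, 0 and picks B; Player II would get 16.
- Y: Row compares 7, 13, 19, 14 and picks C; Player II would get 2.
- Z: Row compares 19, 14, 4, 16 and picks A; Player II would get 20.
Maximizing over 1, 16, 2, 20, Player II chooses Z. Subgame-perfect outcome: (A, Z) with payoffs (19, 20).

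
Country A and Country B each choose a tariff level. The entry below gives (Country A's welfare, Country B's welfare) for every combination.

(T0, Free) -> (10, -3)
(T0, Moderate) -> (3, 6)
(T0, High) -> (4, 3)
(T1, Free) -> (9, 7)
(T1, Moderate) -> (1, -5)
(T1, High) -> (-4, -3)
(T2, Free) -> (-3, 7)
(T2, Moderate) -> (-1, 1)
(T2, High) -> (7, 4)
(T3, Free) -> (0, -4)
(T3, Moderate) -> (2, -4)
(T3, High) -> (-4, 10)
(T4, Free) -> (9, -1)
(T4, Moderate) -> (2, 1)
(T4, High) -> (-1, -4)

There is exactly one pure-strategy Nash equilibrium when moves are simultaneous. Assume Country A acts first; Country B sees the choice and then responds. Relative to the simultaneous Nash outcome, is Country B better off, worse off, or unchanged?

better off

Backward induction with Country A moving first.
- T0: Country B compares -3, 6, 3 and picks Moderate; Country A would get 3.
- T1: Country B compares 7, -5, -3 and picks Free; Country A would get 9.
- T2: Country B compares 7, 1, 4 and picks Free; Country A would get -3.
- T3: Country B compares -4, -4, 10 and picks High; Country A would get -4.
- T4: Country B compares -1, 1, -4 and picks Moderate; Country A would get 2.
Maximizing over 3, 9, -3, -4, 2, Country A chooses T1. Subgame-perfect outcome: (T1, Free) with payoffs (9, 7).
For the simultaneous game, intersect best replies.
Country A's best replies: Free→T0; Moderate→T0; High→T2.
Country B's best replies: T0→Moderate; T1→Free; T2→Free; T3→High; T4→Moderate.
Only (T0, Moderate) has each player best-responding; Nash payoffs (3, 6).
Country B earns 7 sequentially versus 6 at the Nash outcome: better off.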